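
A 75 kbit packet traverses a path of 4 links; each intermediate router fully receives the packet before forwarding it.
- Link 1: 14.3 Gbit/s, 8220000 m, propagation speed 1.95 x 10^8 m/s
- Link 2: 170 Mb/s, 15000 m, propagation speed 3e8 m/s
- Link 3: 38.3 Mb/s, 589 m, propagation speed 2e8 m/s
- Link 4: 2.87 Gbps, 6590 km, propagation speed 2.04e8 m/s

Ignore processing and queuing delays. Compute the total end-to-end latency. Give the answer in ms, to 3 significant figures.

L = 75000 bits.
Transmission delays (L/R per hop): 0.00524476, 0.441176, 1.95822, 0.0261324 ms; sum = 2.43078 ms.
Propagation delays (d/s per hop): 42.1538, 0.05, 0.002945, 32.3039 ms; sum = 74.5107 ms.
End-to-end = 76.9 ms.

76.9 ms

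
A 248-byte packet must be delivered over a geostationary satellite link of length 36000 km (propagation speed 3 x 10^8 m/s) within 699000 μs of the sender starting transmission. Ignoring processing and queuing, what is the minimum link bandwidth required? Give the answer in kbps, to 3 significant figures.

L = 1984 bits.
Propagation delay = 36000000 / 300000000 = 120000 μs.
Transmission budget = 699000 − 120000 = 579000 μs.
R ≥ L / t_tx = 1984 bits / 0.579 s = 3.43 kbps.

3.43 kbps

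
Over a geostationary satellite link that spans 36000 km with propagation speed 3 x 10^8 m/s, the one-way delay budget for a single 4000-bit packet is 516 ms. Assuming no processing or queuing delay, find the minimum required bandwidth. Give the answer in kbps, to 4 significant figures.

10.10 kbps

Propagation delay = 36000000 / 300000000 = 120 ms.
Transmission budget = 516 − 120 = 396 ms.
R ≥ L / t_tx = 4000 bits / 0.396 s = 10.10 kbps.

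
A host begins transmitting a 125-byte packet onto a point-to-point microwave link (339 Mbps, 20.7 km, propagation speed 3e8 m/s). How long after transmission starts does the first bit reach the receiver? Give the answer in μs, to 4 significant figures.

69.00 μs

First bit experiences only propagation delay: d/s = 20700/300000000 = 69.00 μs.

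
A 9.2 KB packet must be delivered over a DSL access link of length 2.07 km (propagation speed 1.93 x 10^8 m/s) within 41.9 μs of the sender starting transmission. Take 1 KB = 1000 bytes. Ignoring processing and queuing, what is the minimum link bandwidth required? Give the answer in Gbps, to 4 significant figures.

2.361 Gbps

L = 73600 bits.
Propagation delay = 2070 / 193000000 = 10.7254 μs.
Transmission budget = 41.9 − 10.7254 = 31.1746 μs.
R ≥ L / t_tx = 73600 bits / 3.11746e-05 s = 2.361 Gbps.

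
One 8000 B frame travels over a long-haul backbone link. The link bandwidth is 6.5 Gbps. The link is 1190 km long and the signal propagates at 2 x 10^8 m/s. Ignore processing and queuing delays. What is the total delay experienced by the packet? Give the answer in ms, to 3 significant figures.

5.96 ms

L = 8000 × 8 = 64000 bits.
Transmission delay = L/R = 64000 / 6500000000 = 0.00984615 ms.
Propagation delay = d/s = 1190000 m / 200000000 m/s = 5.95 ms.
Total = 5.96 ms.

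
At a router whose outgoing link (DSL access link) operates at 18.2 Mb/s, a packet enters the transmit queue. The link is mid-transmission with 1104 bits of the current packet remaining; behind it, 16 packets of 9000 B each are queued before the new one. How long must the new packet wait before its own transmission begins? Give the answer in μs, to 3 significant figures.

63400 μs

Each queued packet: L/R = 72000/18200000 = 3956.04 μs.
16 queued → 63296.7 μs.
Plus remaining 1104 bits of current packet: 60.6593 μs.
Queuing delay = 63400 μs.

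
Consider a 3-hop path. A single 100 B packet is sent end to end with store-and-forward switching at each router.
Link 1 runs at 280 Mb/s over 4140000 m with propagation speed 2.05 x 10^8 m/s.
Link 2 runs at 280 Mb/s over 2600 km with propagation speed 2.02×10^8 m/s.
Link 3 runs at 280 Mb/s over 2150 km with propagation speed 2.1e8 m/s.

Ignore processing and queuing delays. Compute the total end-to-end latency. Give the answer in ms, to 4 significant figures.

L = 100 × 8 = 800 bits.
Transmission delay per hop = L/R = 800/280000000 = 0.00285714 ms; 3 hops → 0.00857143 ms.
Propagation delays (d/s per hop): 20.1951, 12.8713, 10.2381 ms; sum = 43.3045 ms.
End-to-end = 43.31 ms.

43.31 ms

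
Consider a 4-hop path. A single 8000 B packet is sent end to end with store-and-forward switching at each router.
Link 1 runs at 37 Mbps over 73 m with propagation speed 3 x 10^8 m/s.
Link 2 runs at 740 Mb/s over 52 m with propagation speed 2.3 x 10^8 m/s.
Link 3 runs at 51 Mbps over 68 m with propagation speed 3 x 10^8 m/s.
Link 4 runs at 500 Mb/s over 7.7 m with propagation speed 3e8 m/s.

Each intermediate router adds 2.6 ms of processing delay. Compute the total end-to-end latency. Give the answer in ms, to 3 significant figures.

11.0 ms

L = 8000 × 8 = 64000 bits.
Transmission delays (L/R per hop): 1.72973, 0.0864865, 1.2549, 0.128 ms; sum = 3.19912 ms.
Propagation delays (d/s per hop): 0.000243333, 0.000226087, 0.000226667, 2.56667e-05 ms; sum = 0.000721754 ms.
Processing at 3 router(s): 3 × 2.6 ms = 7.8 ms.
End-to-end = 11.0 ms.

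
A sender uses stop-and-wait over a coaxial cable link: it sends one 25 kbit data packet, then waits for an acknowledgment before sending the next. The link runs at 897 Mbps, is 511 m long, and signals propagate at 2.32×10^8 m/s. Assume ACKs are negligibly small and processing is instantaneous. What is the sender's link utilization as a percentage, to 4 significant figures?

86.35 %

t_tx = L/R = 25000/897000000 = 2.78707e-05 s.
t_prop = 511/2.32e+08 = 2.20259e-06 s; RTT = 4.40517e-06 s.
Cycle = t_tx + RTT = 3.22759e-05 s.
Utilization = t_tx / cycle = 2.78707e-05/3.22759e-05 = 86.35 %.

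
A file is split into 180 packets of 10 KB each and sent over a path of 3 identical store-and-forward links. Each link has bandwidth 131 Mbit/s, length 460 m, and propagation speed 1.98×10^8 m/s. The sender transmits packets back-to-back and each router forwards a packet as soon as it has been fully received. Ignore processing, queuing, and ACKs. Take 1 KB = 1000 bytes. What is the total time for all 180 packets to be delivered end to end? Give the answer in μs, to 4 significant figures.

111200 μs

Per-hop transmission t_tx = L/R = 80000/131000000 = 610.687 μs.
Per-hop propagation t_prop = 460/198000000 = 2.32323 μs.
Pipeline fill: first packet needs 3·t_tx to clear all hops; remaining 179 packets each add one t_tx.
Total = (3+180-1)·t_tx + 3·t_prop = 182·610.687 + 3·2.32323 = 111200 μs.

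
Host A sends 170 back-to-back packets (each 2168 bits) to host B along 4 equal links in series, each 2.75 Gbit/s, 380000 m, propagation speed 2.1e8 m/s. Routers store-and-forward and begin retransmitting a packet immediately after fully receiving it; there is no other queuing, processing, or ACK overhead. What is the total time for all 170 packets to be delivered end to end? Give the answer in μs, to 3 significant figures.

Per-hop transmission t_tx = L/R = 2168/2750000000 = 0.788364 μs.
Per-hop propagation t_prop = 380000/210000000 = 1809.52 μs.
Pipeline fill: first packet needs 4·t_tx to clear all hops; remaining 169 packets each add one t_tx.
Total = (4+170-1)·t_tx + 4·t_prop = 173·0.788364 + 4·1809.52 = 7370 μs.

7370 μs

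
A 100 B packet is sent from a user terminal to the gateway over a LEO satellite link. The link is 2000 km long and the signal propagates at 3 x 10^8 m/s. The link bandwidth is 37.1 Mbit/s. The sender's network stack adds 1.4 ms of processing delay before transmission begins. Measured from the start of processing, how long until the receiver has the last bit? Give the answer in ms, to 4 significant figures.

L = 100 × 8 = 800 bits.
Transmission delay = L/R = 800 / 37100000 = 0.0215633 ms.
Propagation delay = d/s = 2000000 m / 300000000 m/s = 6.66667 ms.
Plus processing delay 1.4 ms = 1.4 ms.
Total = 8.088 ms.

8.088 ms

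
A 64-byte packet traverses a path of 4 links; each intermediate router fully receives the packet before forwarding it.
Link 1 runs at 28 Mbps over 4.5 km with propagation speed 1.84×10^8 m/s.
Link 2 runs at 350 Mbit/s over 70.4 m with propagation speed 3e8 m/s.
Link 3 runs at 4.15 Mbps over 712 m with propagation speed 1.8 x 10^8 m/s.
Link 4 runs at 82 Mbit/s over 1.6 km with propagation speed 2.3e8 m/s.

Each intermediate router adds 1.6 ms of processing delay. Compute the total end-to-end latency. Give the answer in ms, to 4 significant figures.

L = 64 × 8 = 512 bits.
Transmission delays (L/R per hop): 0.0182857, 0.00146286, 0.123373, 0.0062439 ms; sum = 0.149366 ms.
Propagation delays (d/s per hop): 0.0244565, 0.000234667, 0.00395556, 0.00695652 ms; sum = 0.0356033 ms.
Processing at 3 router(s): 3 × 1.6 ms = 4.8 ms.
End-to-end = 4.985 ms.

4.985 ms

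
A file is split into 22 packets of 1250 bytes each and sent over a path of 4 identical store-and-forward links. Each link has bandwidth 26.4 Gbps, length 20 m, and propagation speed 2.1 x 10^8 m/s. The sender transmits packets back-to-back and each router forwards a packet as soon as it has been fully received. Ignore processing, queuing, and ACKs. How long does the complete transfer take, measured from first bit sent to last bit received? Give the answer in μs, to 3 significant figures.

9.85 μs

Per-hop transmission t_tx = L/R = 10000/26400000000 = 0.378788 μs.
Per-hop propagation t_prop = 20/210000000 = 0.0952381 μs.
Pipeline fill: first packet needs 4·t_tx to clear all hops; remaining 21 packets each add one t_tx.
Total = (4+22-1)·t_tx + 4·t_prop = 25·0.378788 + 4·0.0952381 = 9.85 μs.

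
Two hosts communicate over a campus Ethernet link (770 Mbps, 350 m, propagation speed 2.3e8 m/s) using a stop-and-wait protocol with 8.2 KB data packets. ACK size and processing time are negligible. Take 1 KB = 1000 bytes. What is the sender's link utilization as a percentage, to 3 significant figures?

t_tx = L/R = 65600/770000000 = 8.51948e-05 s.
t_prop = 350/2.3e+08 = 1.52174e-06 s; RTT = 3.04348e-06 s.
Cycle = t_tx + RTT = 8.82383e-05 s.
Utilization = t_tx / cycle = 8.51948e-05/8.82383e-05 = 96.6 %.

96.6 %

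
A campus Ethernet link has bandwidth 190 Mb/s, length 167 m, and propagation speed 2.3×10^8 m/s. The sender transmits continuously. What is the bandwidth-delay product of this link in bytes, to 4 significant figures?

Propagation delay = 167 / 2.3e+08 = 7.26087e-07 s.
BDP = R × t_prop = 190000000 × 7.26087e-07 = 137.957 bits.
In bytes: 137.957/8 = 17.24 bytes.

17.24 bytes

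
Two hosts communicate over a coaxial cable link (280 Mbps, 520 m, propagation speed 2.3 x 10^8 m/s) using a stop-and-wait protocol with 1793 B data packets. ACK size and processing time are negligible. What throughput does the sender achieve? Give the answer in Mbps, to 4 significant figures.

t_tx = L/R = 14344/280000000 = 5.12286e-05 s.
t_prop = 520/2.3e+08 = 2.26087e-06 s; RTT = 4.52174e-06 s.
Cycle = t_tx + RTT = 5.57503e-05 s.
Throughput = L / cycle = 14344 / 5.57503e-05 = 257.3 Mbps.

257.3 Mbps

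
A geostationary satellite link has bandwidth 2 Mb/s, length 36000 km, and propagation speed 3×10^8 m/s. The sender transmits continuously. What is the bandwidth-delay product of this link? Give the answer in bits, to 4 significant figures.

Propagation delay = 36000000 / 300000000 = 0.12 s.
BDP = R × t_prop = 2000000 × 0.12 = 240000 bits.

240000 bits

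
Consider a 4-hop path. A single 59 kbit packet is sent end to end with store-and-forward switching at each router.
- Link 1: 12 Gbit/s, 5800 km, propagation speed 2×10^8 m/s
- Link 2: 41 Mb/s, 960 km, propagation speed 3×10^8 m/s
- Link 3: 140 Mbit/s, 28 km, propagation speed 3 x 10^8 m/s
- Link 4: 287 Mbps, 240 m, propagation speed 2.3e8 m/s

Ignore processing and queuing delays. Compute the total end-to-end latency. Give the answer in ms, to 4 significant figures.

L = 59000 bits.
Transmission delays (L/R per hop): 0.00491667, 1.43902, 0.421429, 0.205575 ms; sum = 2.07094 ms.
Propagation delays (d/s per hop): 29, 3.2, 0.0933333, 0.00104348 ms; sum = 32.2944 ms.
End-to-end = 34.37 ms.

34.37 ms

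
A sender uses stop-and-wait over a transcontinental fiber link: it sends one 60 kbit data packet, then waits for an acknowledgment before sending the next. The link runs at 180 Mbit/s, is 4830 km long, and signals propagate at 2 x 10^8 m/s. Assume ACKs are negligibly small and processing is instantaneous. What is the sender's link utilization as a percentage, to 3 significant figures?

t_tx = L/R = 60000/180000000 = 0.000333333 s.
t_prop = 4830000/200000000 = 0.02415 s; RTT = 0.0483 s.
Cycle = t_tx + RTT = 0.0486333 s.
Utilization = t_tx / cycle = 0.000333333/0.0486333 = 0.685 %.

0.685 %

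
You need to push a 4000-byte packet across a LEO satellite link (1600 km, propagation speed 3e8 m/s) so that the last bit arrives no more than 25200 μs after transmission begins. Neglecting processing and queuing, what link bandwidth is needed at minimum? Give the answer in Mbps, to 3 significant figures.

L = 32000 bits.
Propagation delay = 1600000 / 300000000 = 5333.33 μs.
Transmission budget = 25200 − 5333.33 = 19866.7 μs.
R ≥ L / t_tx = 32000 bits / 0.0198667 s = 1.61 Mbps.

1.61 Mbps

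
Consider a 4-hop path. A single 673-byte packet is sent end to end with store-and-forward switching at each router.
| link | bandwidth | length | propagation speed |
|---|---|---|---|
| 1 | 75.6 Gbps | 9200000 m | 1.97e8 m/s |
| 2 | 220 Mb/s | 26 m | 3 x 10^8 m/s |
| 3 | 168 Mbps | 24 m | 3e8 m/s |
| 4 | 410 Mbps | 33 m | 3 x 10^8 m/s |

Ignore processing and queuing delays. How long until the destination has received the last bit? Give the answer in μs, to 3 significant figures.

46800 μs

L = 673 × 8 = 5384 bits.
Transmission delays (L/R per hop): 0.0712169, 24.4727, 32.0476, 13.1317 μs; sum = 69.7233 μs.
Propagation delays (d/s per hop): 46700.5, 0.0866667, 0.08, 0.11 μs; sum = 46700.8 μs.
End-to-end = 46800 μs.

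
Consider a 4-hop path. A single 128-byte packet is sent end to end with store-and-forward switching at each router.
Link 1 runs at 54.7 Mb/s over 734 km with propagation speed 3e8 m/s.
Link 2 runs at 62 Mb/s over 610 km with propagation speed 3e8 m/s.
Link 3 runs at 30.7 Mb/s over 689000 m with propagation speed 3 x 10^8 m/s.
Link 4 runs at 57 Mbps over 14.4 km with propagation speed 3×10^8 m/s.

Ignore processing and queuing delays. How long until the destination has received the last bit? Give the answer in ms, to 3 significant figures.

L = 128 × 8 = 1024 bits.
Transmission delays (L/R per hop): 0.0187203, 0.0165161, 0.033355, 0.0179649 ms; sum = 0.0865564 ms.
Propagation delays (d/s per hop): 2.44667, 2.03333, 2.29667, 0.048 ms; sum = 6.82467 ms.
End-to-end = 6.91 ms.

6.91 ms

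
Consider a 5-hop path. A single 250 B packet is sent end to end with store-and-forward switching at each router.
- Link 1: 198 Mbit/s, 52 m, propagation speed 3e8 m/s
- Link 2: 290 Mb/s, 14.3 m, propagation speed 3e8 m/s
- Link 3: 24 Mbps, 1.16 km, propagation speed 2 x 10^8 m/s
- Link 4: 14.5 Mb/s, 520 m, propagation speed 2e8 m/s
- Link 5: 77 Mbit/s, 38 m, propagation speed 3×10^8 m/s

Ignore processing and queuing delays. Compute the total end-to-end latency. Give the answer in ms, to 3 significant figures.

0.273 ms

L = 250 × 8 = 2000 bits.
Transmission delays (L/R per hop): 0.010101, 0.00689655, 0.0833333, 0.137931, 0.025974 ms; sum = 0.264236 ms.
Propagation delays (d/s per hop): 0.000173333, 4.76667e-05, 0.0058, 0.0026, 0.000126667 ms; sum = 0.00874767 ms.
End-to-end = 0.273 ms.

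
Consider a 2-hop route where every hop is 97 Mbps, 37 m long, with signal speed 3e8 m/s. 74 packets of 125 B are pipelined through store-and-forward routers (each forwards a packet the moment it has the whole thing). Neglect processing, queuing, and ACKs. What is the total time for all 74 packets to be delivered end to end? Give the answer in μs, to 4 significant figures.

773.4 μs

Per-hop transmission t_tx = L/R = 1000/97000000 = 10.3093 μs.
Per-hop propagation t_prop = 37/300000000 = 0.123333 μs.
Pipeline fill: first packet needs 2·t_tx to clear all hops; remaining 73 packets each add one t_tx.
Total = (2+74-1)·t_tx + 2·t_prop = 75·10.3093 + 2·0.123333 = 773.4 μs.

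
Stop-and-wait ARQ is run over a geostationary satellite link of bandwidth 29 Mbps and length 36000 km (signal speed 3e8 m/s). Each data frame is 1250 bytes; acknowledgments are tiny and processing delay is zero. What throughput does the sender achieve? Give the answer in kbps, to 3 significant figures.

t_tx = L/R = 10000/29000000 = 0.000344828 s.
t_prop = 36000000/300000000 = 0.12 s; RTT = 0.24 s.
Cycle = t_tx + RTT = 0.240345 s.
Throughput = L / cycle = 10000 / 0.240345 = 41.6 kbps.

41.6 kbps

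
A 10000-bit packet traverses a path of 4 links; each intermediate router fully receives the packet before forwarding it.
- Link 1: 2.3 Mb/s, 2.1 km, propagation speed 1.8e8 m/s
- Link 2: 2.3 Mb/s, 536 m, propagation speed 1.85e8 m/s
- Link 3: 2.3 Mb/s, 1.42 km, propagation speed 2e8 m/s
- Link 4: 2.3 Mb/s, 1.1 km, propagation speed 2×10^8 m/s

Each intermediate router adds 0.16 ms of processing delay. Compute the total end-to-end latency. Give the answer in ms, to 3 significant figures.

17.9 ms

Transmission delay per hop = L/R = 10000/2300000 = 4.34783 ms; 4 hops → 17.3913 ms.
Propagation delays (d/s per hop): 0.0116667, 0.0028973, 0.0071, 0.0055 ms; sum = 0.027164 ms.
Processing at 3 router(s): 3 × 0.16 ms = 0.48 ms.
End-to-end = 17.9 ms.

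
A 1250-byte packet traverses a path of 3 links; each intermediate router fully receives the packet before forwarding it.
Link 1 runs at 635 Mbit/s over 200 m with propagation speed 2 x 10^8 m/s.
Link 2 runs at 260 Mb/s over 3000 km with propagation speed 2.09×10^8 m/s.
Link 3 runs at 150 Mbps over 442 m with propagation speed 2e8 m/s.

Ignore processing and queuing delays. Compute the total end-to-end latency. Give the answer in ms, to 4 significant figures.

14.48 ms

L = 1250 × 8 = 10000 bits.
Transmission delays (L/R per hop): 0.015748, 0.0384615, 0.0666667 ms; sum = 0.120876 ms.
Propagation delays (d/s per hop): 0.001, 14.3541, 0.00221 ms; sum = 14.3573 ms.
End-to-end = 14.48 ms.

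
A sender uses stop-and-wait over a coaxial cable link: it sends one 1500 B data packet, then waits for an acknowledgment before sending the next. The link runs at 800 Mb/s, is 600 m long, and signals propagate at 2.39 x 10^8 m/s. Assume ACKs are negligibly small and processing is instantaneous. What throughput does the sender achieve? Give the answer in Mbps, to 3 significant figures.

599 Mbps

t_tx = L/R = 12000/800000000 = 1.5e-05 s.
t_prop = 600/239000000 = 2.51046e-06 s; RTT = 5.02092e-06 s.
Cycle = t_tx + RTT = 2.00209e-05 s.
Throughput = L / cycle = 12000 / 2.00209e-05 = 599 Mbps.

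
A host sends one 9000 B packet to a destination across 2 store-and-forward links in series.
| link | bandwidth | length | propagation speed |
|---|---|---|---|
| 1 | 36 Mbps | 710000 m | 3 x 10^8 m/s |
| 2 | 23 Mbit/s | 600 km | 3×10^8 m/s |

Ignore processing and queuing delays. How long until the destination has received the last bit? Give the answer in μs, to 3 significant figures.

L = 9000 × 8 = 72000 bits.
Transmission delays (L/R per hop): 2000, 3130.43 μs; sum = 5130.43 μs.
Propagation delays (d/s per hop): 2366.67, 2000 μs; sum = 4366.67 μs.
End-to-end = 9500 μs.

9500 μs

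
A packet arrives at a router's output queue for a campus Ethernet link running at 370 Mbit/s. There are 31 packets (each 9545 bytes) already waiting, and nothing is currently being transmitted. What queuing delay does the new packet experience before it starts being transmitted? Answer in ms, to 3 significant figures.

6.40 ms

Each queued packet: L/R = 76360/370000000 = 0.206378 ms.
31 queued → 6.39773 ms.
Queuing delay = 6.40 ms.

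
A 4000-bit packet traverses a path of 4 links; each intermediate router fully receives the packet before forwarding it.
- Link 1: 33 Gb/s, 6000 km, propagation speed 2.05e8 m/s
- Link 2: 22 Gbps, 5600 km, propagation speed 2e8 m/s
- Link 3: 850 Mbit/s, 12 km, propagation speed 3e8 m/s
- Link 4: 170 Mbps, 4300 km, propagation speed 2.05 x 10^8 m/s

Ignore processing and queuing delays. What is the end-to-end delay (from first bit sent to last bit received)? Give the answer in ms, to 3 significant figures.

Transmission delays (L/R per hop): 0.000121212, 0.000181818, 0.00470588, 0.0235294 ms; sum = 0.0285383 ms.
Propagation delays (d/s per hop): 29.2683, 28, 0.04, 20.9756 ms; sum = 78.2839 ms.
End-to-end = 78.3 ms.

78.3 ms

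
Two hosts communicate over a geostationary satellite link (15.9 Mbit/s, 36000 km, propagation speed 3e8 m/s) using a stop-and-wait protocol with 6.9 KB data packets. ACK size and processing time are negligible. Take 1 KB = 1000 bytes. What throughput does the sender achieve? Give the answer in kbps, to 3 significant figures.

227 kbps

t_tx = L/R = 55200/15900000 = 0.0034717 s.
t_prop = 36000000/300000000 = 0.12 s; RTT = 0.24 s.
Cycle = t_tx + RTT = 0.243472 s.
Throughput = L / cycle = 55200 / 0.243472 = 227 kbps.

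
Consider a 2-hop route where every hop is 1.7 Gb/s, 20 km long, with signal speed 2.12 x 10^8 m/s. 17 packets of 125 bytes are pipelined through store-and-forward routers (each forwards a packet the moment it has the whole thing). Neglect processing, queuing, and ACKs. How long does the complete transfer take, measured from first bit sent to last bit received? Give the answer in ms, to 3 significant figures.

Per-hop transmission t_tx = L/R = 1000/1700000000 = 0.000588235 ms.
Per-hop propagation t_prop = 20000/212000000 = 0.0943396 ms.
Pipeline fill: first packet needs 2·t_tx to clear all hops; remaining 16 packets each add one t_tx.
Total = (2+17-1)·t_tx + 2·t_prop = 18·0.000588235 + 2·0.0943396 = 0.199 ms.

0.199 ms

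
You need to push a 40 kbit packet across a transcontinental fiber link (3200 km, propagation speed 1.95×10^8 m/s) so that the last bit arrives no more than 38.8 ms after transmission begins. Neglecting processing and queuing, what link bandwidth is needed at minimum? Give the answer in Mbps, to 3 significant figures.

1.79 Mbps

Propagation delay = 3200000 / 195000000 = 16.4103 ms.
Transmission budget = 38.8 − 16.4103 = 22.3897 ms.
R ≥ L / t_tx = 40000 bits / 0.0223897 s = 1.79 Mbps.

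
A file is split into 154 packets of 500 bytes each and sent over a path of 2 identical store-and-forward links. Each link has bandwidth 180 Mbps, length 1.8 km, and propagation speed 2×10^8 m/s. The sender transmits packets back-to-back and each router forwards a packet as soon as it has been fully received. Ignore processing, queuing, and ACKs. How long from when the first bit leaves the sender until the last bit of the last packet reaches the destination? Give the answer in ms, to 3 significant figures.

3.46 ms

Per-hop transmission t_tx = L/R = 4000/180000000 = 0.0222222 ms.
Per-hop propagation t_prop = 1800/200000000 = 0.009 ms.
Pipeline fill: first packet needs 2·t_tx to clear all hops; remaining 153 packets each add one t_tx.
Total = (2+154-1)·t_tx + 2·t_prop = 155·0.0222222 + 2·0.009 = 3.46 ms.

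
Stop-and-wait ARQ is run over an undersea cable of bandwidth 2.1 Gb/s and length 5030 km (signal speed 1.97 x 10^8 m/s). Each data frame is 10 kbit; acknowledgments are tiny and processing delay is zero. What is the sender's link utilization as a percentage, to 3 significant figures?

0.00932 %

t_tx = L/R = 10000/2100000000 = 4.7619e-06 s.
t_prop = 5030000/197000000 = 0.025533 s; RTT = 0.051066 s.
Cycle = t_tx + RTT = 0.0510708 s.
Utilization = t_tx / cycle = 4.7619e-06/0.0510708 = 0.00932 %.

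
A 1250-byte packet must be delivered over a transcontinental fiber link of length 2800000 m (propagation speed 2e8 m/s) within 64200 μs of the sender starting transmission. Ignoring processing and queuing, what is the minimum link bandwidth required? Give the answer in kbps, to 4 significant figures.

L = 10000 bits.
Propagation delay = 2800000 / 200000000 = 14000 μs.
Transmission budget = 64200 − 14000 = 50200 μs.
R ≥ L / t_tx = 10000 bits / 0.0502 s = 199.2 kbps.

199.2 kbps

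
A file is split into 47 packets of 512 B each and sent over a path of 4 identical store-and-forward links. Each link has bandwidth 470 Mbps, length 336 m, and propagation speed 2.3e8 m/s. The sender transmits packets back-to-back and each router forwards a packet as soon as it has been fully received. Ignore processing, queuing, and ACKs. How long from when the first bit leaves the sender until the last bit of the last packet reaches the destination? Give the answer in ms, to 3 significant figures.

Per-hop transmission t_tx = L/R = 4096/470000000 = 0.00871489 ms.
Per-hop propagation t_prop = 336/2.3e+08 = 0.00146087 ms.
Pipeline fill: first packet needs 4·t_tx to clear all hops; remaining 46 packets each add one t_tx.
Total = (4+47-1)·t_tx + 4·t_prop = 50·0.00871489 + 4·0.00146087 = 0.442 ms.

0.442 ms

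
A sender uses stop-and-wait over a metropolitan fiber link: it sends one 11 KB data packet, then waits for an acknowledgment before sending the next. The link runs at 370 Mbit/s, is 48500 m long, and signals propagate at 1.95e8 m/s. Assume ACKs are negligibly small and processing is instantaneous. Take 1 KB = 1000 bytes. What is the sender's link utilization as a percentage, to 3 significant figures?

32.3 %

t_tx = L/R = 88000/370000000 = 0.000237838 s.
t_prop = 48500/195000000 = 0.000248718 s; RTT = 0.000497436 s.
Cycle = t_tx + RTT = 0.000735274 s.
Utilization = t_tx / cycle = 0.000237838/0.000735274 = 32.3 %.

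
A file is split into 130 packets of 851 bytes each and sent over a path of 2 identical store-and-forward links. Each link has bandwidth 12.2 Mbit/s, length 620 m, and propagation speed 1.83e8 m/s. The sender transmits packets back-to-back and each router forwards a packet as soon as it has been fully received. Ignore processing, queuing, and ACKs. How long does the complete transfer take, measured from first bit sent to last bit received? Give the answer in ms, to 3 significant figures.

73.1 ms

Per-hop transmission t_tx = L/R = 6808/12200000 = 0.558033 ms.
Per-hop propagation t_prop = 620/183000000 = 0.00338798 ms.
Pipeline fill: first packet needs 2·t_tx to clear all hops; remaining 129 packets each add one t_tx.
Total = (2+130-1)·t_tx + 2·t_prop = 131·0.558033 + 2·0.00338798 = 73.1 ms.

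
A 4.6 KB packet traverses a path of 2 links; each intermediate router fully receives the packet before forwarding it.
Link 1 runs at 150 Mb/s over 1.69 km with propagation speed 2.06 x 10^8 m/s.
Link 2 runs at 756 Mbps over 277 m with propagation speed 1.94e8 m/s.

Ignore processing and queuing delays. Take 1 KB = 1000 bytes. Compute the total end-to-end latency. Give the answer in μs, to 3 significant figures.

L = 36800 bits.
Transmission delays (L/R per hop): 245.333, 48.6772 μs; sum = 294.011 μs.
Propagation delays (d/s per hop): 8.20388, 1.42784 μs; sum = 9.63172 μs.
End-to-end = 304 μs.

304 μs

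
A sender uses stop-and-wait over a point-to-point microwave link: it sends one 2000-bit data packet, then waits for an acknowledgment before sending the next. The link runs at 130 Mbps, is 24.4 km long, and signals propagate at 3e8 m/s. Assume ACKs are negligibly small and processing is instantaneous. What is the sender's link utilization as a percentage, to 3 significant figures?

t_tx = L/R = 2000/130000000 = 1.53846e-05 s.
t_prop = 24400/300000000 = 8.13333e-05 s; RTT = 0.000162667 s.
Cycle = t_tx + RTT = 0.000178051 s.
Utilization = t_tx / cycle = 1.53846e-05/0.000178051 = 8.64 %.

8.64 %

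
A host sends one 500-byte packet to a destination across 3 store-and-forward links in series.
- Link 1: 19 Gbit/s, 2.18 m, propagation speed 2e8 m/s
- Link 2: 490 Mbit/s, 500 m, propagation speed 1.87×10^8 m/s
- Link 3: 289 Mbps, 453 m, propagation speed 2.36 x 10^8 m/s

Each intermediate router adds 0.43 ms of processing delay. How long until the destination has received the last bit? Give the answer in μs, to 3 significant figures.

887 μs

L = 500 × 8 = 4000 bits.
Transmission delays (L/R per hop): 0.210526, 8.16327, 13.8408 μs; sum = 22.2146 μs.
Propagation delays (d/s per hop): 0.0109, 2.6738, 1.91949 μs; sum = 4.60419 μs.
Processing at 2 router(s): 2 × 0.43 ms = 860 μs.
End-to-end = 887 μs.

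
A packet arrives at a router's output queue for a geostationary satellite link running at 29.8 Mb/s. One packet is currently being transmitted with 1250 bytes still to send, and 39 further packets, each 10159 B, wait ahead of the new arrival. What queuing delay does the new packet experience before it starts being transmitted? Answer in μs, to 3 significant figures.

Each queued packet: L/R = 81272/29800000 = 2727.25 μs.
39 queued → 106363 μs.
Plus remaining 10000 bits of current packet: 335.57 μs.
Queuing delay = 107000 μs.

107000 μs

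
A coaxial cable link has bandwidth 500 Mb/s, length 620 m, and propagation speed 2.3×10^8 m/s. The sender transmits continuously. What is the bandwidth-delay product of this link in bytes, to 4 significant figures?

Propagation delay = 620 / 2.3e+08 = 2.69565e-06 s.
BDP = R × t_prop = 500000000 × 2.69565e-06 = 1347.83 bits.
In bytes: 1347.83/8 = 168.5 bytes.

168.5 bytes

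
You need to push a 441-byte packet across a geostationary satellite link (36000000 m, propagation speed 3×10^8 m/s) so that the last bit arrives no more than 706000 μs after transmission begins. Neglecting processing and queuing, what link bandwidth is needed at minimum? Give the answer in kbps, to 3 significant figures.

6.02 kbps

L = 3528 bits.
Propagation delay = 36000000 / 300000000 = 120000 μs.
Transmission budget = 706000 − 120000 = 586000 μs.
R ≥ L / t_tx = 3528 bits / 0.586 s = 6.02 kbps.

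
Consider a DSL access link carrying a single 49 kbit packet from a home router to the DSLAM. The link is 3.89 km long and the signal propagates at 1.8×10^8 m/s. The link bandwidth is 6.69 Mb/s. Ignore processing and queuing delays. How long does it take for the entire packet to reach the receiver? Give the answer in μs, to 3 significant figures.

7350 μs

L = 49000 bits.
Transmission delay = L/R = 49000 / 6690000 = 7324.36 μs.
Propagation delay = d/s = 3890 m / 180000000 m/s = 21.6111 μs.
Total = 7350 μs.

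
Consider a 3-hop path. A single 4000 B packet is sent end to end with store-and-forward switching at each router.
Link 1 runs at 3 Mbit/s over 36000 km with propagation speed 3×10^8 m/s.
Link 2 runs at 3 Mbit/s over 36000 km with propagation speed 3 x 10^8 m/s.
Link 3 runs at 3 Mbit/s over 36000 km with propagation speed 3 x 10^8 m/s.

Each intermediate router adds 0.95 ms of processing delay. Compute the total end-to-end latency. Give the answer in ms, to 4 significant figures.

L = 4000 × 8 = 32000 bits.
Transmission delay per hop = L/R = 32000/3000000 = 10.6667 ms; 3 hops → 32 ms.
Propagation delays (d/s per hop): 120, 120, 120 ms; sum = 360 ms.
Processing at 2 router(s): 2 × 0.95 ms = 1.9 ms.
End-to-end = 393.9 ms.

393.9 ms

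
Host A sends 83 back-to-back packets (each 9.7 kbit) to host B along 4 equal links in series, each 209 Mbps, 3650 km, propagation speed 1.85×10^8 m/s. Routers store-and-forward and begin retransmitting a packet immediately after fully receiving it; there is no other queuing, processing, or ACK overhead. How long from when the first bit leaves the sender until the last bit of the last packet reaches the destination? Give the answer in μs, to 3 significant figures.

82900 μs

Per-hop transmission t_tx = L/R = 9700/209000000 = 46.4115 μs.
Per-hop propagation t_prop = 3650000/185000000 = 19729.7 μs.
Pipeline fill: first packet needs 4·t_tx to clear all hops; remaining 82 packets each add one t_tx.
Total = (4+83-1)·t_tx + 4·t_prop = 86·46.4115 + 4·19729.7 = 82900 μs.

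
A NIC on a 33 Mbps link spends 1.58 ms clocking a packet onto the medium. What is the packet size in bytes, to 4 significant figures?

L = R × t_tx = 33000000 b/s × 0.00158 s = 52140 bits.
In bytes: 52140 / 8 = 6518 bytes.

6518 bytes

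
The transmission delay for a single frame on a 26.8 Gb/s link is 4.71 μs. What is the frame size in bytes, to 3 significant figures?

15800 bytes

L = R × t_tx = 26800000000 b/s × 4.71e-06 s = 126228 bits.
In bytes: 126228 / 8 = 15800 bytes.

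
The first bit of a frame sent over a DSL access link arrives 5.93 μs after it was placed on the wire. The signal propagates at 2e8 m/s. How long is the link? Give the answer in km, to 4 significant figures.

1.186 km

d = s × t_prop = 200000000 × 5.93e-06 = 1.186 km.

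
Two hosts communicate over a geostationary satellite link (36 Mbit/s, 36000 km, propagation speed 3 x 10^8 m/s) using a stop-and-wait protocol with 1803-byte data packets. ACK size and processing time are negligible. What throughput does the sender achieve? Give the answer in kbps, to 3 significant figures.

60.0 kbps

t_tx = L/R = 14424/36000000 = 0.000400667 s.
t_prop = 36000000/300000000 = 0.12 s; RTT = 0.24 s.
Cycle = t_tx + RTT = 0.240401 s.
Throughput = L / cycle = 14424 / 0.240401 = 60.0 kbps.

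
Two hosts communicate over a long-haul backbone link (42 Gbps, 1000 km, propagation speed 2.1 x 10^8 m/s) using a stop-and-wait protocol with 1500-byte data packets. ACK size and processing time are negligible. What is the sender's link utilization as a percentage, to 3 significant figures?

t_tx = L/R = 12000/42000000000 = 2.85714e-07 s.
t_prop = 1000000/210000000 = 0.0047619 s; RTT = 0.00952381 s.
Cycle = t_tx + RTT = 0.0095241 s.
Utilization = t_tx / cycle = 2.85714e-07/0.0095241 = 0.00300 %.

0.00300 %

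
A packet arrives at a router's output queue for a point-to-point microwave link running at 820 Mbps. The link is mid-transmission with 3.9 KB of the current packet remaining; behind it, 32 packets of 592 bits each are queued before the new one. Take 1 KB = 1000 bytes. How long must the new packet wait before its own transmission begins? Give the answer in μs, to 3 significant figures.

61.2 μs

Each queued packet: L/R = 592/820000000 = 0.721951 μs.
32 queued → 23.1024 μs.
Plus remaining 31200 bits of current packet: 38.0488 μs.
Queuing delay = 61.2 μs.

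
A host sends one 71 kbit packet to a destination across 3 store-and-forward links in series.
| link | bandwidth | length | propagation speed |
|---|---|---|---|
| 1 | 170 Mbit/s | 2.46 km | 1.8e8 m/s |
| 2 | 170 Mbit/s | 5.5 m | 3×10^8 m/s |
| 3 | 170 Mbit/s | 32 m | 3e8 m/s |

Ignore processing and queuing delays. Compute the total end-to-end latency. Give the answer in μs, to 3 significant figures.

1270 μs

L = 71000 bits.
Transmission delay per hop = L/R = 71000/170000000 = 417.647 μs; 3 hops → 1252.94 μs.
Propagation delays (d/s per hop): 13.6667, 0.0183333, 0.106667 μs; sum = 13.7917 μs.
End-to-end = 1270 μs.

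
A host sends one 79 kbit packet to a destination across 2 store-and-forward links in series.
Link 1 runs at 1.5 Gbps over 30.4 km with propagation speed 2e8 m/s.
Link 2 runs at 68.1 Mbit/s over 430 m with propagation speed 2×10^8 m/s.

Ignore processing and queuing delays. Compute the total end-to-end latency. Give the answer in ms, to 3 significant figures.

L = 79000 bits.
Transmission delays (L/R per hop): 0.0526667, 1.16006 ms; sum = 1.21273 ms.
Propagation delays (d/s per hop): 0.152, 0.00215 ms; sum = 0.15415 ms.
End-to-end = 1.37 ms.

1.37 ms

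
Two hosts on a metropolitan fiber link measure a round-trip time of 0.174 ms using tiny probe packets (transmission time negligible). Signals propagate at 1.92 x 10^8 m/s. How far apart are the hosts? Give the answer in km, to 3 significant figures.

One-way propagation = RTT/2 = 0.087 ms.
d = s × t = 192000000 × 8.7e-05 = 16.7 km.

16.7 km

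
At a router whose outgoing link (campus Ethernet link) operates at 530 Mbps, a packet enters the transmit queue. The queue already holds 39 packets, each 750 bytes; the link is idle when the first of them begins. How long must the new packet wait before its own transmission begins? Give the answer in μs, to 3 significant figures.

Each queued packet: L/R = 6000/530000000 = 11.3208 μs.
39 queued → 441.509 μs.
Queuing delay = 442 μs.

442 μs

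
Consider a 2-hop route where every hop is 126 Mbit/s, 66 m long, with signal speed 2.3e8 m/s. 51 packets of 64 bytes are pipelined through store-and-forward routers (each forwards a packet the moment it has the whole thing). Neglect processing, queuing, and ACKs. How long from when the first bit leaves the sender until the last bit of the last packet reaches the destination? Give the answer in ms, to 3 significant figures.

Per-hop transmission t_tx = L/R = 512/126000000 = 0.00406349 ms.
Per-hop propagation t_prop = 66/2.3e+08 = 0.000286957 ms.
Pipeline fill: first packet needs 2·t_tx to clear all hops; remaining 50 packets each add one t_tx.
Total = (2+51-1)·t_tx + 2·t_prop = 52·0.00406349 + 2·0.000286957 = 0.212 ms.

0.212 ms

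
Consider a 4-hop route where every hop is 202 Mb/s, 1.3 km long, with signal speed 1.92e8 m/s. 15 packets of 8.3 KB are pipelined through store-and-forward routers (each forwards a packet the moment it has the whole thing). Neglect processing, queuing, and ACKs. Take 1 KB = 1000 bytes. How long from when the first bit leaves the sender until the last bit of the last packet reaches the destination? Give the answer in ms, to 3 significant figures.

Per-hop transmission t_tx = L/R = 66400/202000000 = 0.328713 ms.
Per-hop propagation t_prop = 1300/192000000 = 0.00677083 ms.
Pipeline fill: first packet needs 4·t_tx to clear all hops; remaining 14 packets each add one t_tx.
Total = (4+15-1)·t_tx + 4·t_prop = 18·0.328713 + 4·0.00677083 = 5.94 ms.

5.94 ms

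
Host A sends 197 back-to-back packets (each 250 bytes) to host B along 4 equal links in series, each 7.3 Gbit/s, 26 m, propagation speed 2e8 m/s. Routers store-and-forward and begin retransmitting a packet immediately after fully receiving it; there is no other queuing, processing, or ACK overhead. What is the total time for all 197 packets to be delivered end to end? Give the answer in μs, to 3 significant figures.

Per-hop transmission t_tx = L/R = 2000/7300000000 = 0.273973 μs.
Per-hop propagation t_prop = 26/200000000 = 0.13 μs.
Pipeline fill: first packet needs 4·t_tx to clear all hops; remaining 196 packets each add one t_tx.
Total = (4+197-1)·t_tx + 4·t_prop = 200·0.273973 + 4·0.13 = 55.3 μs.

55.3 μs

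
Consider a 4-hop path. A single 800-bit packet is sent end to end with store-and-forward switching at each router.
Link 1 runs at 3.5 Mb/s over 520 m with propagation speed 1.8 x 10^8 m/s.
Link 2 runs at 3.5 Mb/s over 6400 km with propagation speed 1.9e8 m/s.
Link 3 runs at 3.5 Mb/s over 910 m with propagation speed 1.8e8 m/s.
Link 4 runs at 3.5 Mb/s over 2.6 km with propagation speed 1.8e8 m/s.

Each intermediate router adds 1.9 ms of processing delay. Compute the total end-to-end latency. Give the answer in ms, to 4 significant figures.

40.32 ms

Transmission delay per hop = L/R = 800/3500000 = 0.228571 ms; 4 hops → 0.914286 ms.
Propagation delays (d/s per hop): 0.00288889, 33.6842, 0.00505556, 0.0144444 ms; sum = 33.7066 ms.
Processing at 3 router(s): 3 × 1.9 ms = 5.7 ms.
End-to-end = 40.32 ms.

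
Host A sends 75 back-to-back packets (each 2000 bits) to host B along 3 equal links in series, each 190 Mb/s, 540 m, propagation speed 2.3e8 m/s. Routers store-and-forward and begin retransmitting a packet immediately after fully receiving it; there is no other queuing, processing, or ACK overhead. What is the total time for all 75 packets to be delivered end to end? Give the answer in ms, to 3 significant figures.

Per-hop transmission t_tx = L/R = 2000/190000000 = 0.0105263 ms.
Per-hop propagation t_prop = 540/2.3e+08 = 0.00234783 ms.
Pipeline fill: first packet needs 3·t_tx to clear all hops; remaining 74 packets each add one t_tx.
Total = (3+75-1)·t_tx + 3·t_prop = 77·0.0105263 + 3·0.00234783 = 0.818 ms.

0.818 ms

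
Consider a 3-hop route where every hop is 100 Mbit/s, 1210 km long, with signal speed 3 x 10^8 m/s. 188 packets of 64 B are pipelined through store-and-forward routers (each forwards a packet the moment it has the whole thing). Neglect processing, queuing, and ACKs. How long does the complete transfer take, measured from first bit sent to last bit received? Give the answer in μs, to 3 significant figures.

13100 μs

Per-hop transmission t_tx = L/R = 512/100000000 = 5.12 μs.
Per-hop propagation t_prop = 1210000/300000000 = 4033.33 μs.
Pipeline fill: first packet needs 3·t_tx to clear all hops; remaining 187 packets each add one t_tx.
Total = (3+188-1)·t_tx + 3·t_prop = 190·5.12 + 3·4033.33 = 13100 μs.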